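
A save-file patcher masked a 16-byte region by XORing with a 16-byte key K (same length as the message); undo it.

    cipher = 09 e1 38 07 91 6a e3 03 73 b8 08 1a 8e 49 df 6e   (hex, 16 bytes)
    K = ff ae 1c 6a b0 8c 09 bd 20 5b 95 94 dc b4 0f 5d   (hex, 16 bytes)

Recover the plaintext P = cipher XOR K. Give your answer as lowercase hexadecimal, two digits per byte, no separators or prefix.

f64f246d21e6eabe53e39d8e52fdd033

09 ^ ff = f6
e1 ^ ae = 4f
38 ^ 1c = 24
07 ^ 6a = 6d
91 ^ b0 = 21
6a ^ 8c = e6
e3 ^ 09 = ea
03 ^ bd = be
73 ^ 20 = 53
b8 ^ 5b = e3
08 ^ 95 = 9d
1a ^ 94 = 8e
8e ^ dc = 52
49 ^ b4 = fd
df ^ 0f = d0
6e ^ 5d = 33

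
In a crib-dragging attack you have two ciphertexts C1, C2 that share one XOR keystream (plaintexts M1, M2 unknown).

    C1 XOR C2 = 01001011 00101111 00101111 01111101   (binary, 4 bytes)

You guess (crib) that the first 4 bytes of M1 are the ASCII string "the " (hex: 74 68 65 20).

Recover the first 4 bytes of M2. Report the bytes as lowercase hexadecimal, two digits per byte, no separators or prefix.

3f474a5d

Since C1 ⊕ C2 = M1 ⊕ M2, XORing with the guessed M1 bytes yields the corresponding M2 bytes: M2 = (C1 ⊕ C2) ⊕ M1.
byte 0:  75 ^ 116 =  63
byte 1:  47 ^ 104 =  71
byte 2:  47 ^ 101 =  74
byte 3: 125 ^  32 =  93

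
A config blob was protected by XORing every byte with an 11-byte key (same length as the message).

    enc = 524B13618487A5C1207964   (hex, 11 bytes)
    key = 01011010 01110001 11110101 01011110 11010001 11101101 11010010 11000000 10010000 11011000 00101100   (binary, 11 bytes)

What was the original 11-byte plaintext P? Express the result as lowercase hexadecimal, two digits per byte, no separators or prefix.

083ae63f556a7701b0a148

byte 0: 52 ^ 5a = 08
byte 1: 4b ^ 71 = 3a
byte 2: 13 ^ f5 = e6
byte 3: 61 ^ 5e = 3f
byte 4: 84 ^ d1 = 55
byte 5: 87 ^ ed = 6a
byte 6: a5 ^ d2 = 77
byte 7: c1 ^ c0 = 01
byte 8: 20 ^ 90 = b0
byte 9: 79 ^ d8 = a1
byte 10: 64 ^ 2c = 48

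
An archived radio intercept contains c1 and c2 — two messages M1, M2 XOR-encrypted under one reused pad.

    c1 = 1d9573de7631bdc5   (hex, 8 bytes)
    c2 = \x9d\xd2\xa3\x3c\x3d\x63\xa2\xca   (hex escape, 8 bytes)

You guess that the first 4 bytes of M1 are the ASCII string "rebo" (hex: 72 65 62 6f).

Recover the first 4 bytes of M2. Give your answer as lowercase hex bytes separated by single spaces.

First, c1 ⊕ c2 = (M1 ⊕ K) ⊕ (M2 ⊕ K) = M1 ⊕ M2, so the key drops out. Then M2 = (M1 ⊕ M2) ⊕ M1 over the first 4 bytes.
byte 0: (1d ^ 9d) ^ 72 = 80 ^ 72 = f2
byte 1: (95 ^ d2) ^ 65 = 47 ^ 65 = 22
byte 2: (73 ^ a3) ^ 62 = d0 ^ 62 = b2
byte 3: (de ^ 3c) ^ 6f = e2 ^ 6f = 8d

f2 22 b2 8d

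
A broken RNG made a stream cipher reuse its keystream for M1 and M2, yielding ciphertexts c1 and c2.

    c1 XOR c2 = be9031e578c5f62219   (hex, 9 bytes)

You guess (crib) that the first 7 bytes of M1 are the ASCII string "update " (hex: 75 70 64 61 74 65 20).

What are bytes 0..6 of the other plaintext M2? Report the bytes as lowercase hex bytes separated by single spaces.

cb e0 55 84 0c a0 d6

Since c1 ⊕ c2 = M1 ⊕ M2, XORing with the guessed M1 bytes yields the corresponding M2 bytes: M2 = (c1 ⊕ c2) ⊕ M1.
be xor 75 = cb
90 xor 70 = e0
31 xor 64 = 55
e5 xor 61 = 84
78 xor 74 = 0c
c5 xor 65 = a0
f6 xor 20 = d6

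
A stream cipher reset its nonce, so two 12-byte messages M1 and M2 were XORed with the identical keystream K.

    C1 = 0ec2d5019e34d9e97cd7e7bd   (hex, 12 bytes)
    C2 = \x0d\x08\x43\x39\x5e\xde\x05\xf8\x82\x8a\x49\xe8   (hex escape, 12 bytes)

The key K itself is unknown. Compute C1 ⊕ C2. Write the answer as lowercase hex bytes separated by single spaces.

03 ca 96 38 c0 ea dc 11 fe 5d ae 55

C1 ⊕ C2 = (M1 ⊕ K) ⊕ (M2 ⊕ K) = M1 ⊕ M2 — the shared key cancels under XOR.
0e XOR 0d = 03
c2 XOR 08 = ca
d5 XOR 43 = 96
01 XOR 39 = 38
9e XOR 5e = c0
34 XOR de = ea
d9 XOR 05 = dc
e9 XOR f8 = 11
7c XOR 82 = fe
d7 XOR 8a = 5d
e7 XOR 49 = ae
bd XOR e8 = 55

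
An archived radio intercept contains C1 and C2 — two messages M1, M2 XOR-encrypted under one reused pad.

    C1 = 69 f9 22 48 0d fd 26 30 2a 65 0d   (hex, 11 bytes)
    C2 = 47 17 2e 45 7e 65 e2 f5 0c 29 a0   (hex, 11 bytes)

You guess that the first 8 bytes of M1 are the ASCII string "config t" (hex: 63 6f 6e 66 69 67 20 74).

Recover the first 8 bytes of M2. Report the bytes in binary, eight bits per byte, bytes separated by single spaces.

First, C1 ⊕ C2 = (M1 ⊕ K) ⊕ (M2 ⊕ K) = M1 ⊕ M2, so the key drops out. Then M2 = (M1 ⊕ M2) ⊕ M1 over the first 8 bytes.
byte 0: (69 ⊕ 47) ⊕ 63 = 2e ⊕ 63 = 4d
byte 1: (f9 ⊕ 17) ⊕ 6f = ee ⊕ 6f = 81
byte 2: (22 ⊕ 2e) ⊕ 6e = 0c ⊕ 6e = 62
byte 3: (48 ⊕ 45) ⊕ 66 = 0d ⊕ 66 = 6b
byte 4: (0d ⊕ 7e) ⊕ 69 = 73 ⊕ 69 = 1a
byte 5: (fd ⊕ 65) ⊕ 67 = 98 ⊕ 67 = ff
byte 6: (26 ⊕ e2) ⊕ 20 = c4 ⊕ 20 = e4
byte 7: (30 ⊕ f5) ⊕ 74 = c5 ⊕ 74 = b1

01001101 10000001 01100010 01101011 00011010 11111111 11100100 10110001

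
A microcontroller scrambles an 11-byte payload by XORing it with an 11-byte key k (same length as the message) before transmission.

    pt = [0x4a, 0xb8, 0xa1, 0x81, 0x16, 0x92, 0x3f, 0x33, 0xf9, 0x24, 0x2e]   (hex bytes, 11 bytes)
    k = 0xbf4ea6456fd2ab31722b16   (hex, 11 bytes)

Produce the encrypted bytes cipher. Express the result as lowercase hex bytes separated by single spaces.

f5 f6 07 c4 79 40 94 02 8b 0f 38

XOR is its own inverse, so applying the key byte-wise gives the result directly.
01001010 ^ 10111111 = 11110101
10111000 ^ 01001110 = 11110110
10100001 ^ 10100110 = 00000111
10000001 ^ 01000101 = 11000100
00010110 ^ 01101111 = 01111001
10010010 ^ 11010010 = 01000000
00111111 ^ 10101011 = 10010100
00110011 ^ 00110001 = 00000010
11111001 ^ 01110010 = 10001011
00100100 ^ 00101011 = 00001111
00101110 ^ 00010110 = 00111000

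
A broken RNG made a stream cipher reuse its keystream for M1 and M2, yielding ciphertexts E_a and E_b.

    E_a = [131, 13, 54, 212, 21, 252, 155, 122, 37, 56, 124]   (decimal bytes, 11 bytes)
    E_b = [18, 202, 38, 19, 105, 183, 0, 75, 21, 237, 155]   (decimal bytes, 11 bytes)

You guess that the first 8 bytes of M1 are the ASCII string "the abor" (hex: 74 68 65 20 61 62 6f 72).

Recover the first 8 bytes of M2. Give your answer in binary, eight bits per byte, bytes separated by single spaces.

First, E_a ⊕ E_b = (M1 ⊕ K) ⊕ (M2 ⊕ K) = M1 ⊕ M2, so the key drops out. Then M2 = (M1 ⊕ M2) ⊕ M1 over the first 8 bytes.
byte 0: (83 ^ 12) ^ 74 = 91 ^ 74 = e5
byte 1: (0d ^ ca) ^ 68 = c7 ^ 68 = af
byte 2: (36 ^ 26) ^ 65 = 10 ^ 65 = 75
byte 3: (d4 ^ 13) ^ 20 = c7 ^ 20 = e7
byte 4: (15 ^ 69) ^ 61 = 7c ^ 61 = 1d
byte 5: (fc ^ b7) ^ 62 = 4b ^ 62 = 29
byte 6: (9b ^ 00) ^ 6f = 9b ^ 6f = f4
byte 7: (7a ^ 4b) ^ 72 = 31 ^ 72 = 43

11100101 10101111 01110101 11100111 00011101 00101001 11110100 01000011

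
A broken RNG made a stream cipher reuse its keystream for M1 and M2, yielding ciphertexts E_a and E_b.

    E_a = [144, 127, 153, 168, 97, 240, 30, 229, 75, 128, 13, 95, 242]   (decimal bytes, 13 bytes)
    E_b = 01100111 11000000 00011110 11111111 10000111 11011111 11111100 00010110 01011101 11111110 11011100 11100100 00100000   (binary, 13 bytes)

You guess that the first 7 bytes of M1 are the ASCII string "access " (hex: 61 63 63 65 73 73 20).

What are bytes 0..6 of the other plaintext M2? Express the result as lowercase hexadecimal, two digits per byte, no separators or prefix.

First, E_a ⊕ E_b = (M1 ⊕ K) ⊕ (M2 ⊕ K) = M1 ⊕ M2, so the key drops out. Then M2 = (M1 ⊕ M2) ⊕ M1 over the first 7 bytes.
byte 0: (90 XOR 67) XOR 61 = f7 XOR 61 = 96
byte 1: (7f XOR c0) XOR 63 = bf XOR 63 = dc
byte 2: (99 XOR 1e) XOR 63 = 87 XOR 63 = e4
byte 3: (a8 XOR ff) XOR 65 = 57 XOR 65 = 32
byte 4: (61 XOR 87) XOR 73 = e6 XOR 73 = 95
byte 5: (f0 XOR df) XOR 73 = 2f XOR 73 = 5c
byte 6: (1e XOR fc) XOR 20 = e2 XOR 20 = c2

96dce432955cc2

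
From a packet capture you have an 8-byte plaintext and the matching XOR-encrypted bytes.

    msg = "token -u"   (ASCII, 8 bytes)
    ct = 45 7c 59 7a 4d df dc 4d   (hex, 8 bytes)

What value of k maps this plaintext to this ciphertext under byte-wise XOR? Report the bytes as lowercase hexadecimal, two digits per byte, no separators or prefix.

3113321f23fff138

Since ct = msg ⊕ k, XORing both sides with msg gives k = msg ⊕ ct.
byte 0: 01110100 XOR 01000101 = 00110001
byte 1: 01101111 XOR 01111100 = 00010011
byte 2: 01101011 XOR 01011001 = 00110010
byte 3: 01100101 XOR 01111010 = 00011111
byte 4: 01101110 XOR 01001101 = 00100011
byte 5: 00100000 XOR 11011111 = 11111111
byte 6: 00101101 XOR 11011100 = 11110001
byte 7: 01110101 XOR 01001101 = 00111000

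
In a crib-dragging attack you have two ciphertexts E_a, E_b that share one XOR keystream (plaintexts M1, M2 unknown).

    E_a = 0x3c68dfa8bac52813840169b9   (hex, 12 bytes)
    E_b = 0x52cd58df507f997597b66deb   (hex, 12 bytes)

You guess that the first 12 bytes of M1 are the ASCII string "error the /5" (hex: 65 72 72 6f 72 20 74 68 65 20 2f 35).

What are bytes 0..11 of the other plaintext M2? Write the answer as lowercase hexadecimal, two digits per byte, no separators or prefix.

0bd7f518989ac50e76972b67

First, E_a ⊕ E_b = (M1 ⊕ K) ⊕ (M2 ⊕ K) = M1 ⊕ M2, so the key drops out. Then M2 = (M1 ⊕ M2) ⊕ M1 over the first 12 bytes.
byte 0: (3c XOR 52) XOR 65 = 6e XOR 65 = 0b
byte 1: (68 XOR cd) XOR 72 = a5 XOR 72 = d7
byte 2: (df XOR 58) XOR 72 = 87 XOR 72 = f5
byte 3: (a8 XOR df) XOR 6f = 77 XOR 6f = 18
byte 4: (ba XOR 50) XOR 72 = ea XOR 72 = 98
byte 5: (c5 XOR 7f) XOR 20 = ba XOR 20 = 9a
byte 6: (28 XOR 99) XOR 74 = b1 XOR 74 = c5
byte 7: (13 XOR 75) XOR 68 = 66 XOR 68 = 0e
byte 8: (84 XOR 97) XOR 65 = 13 XOR 65 = 76
byte 9: (01 XOR b6) XOR 20 = b7 XOR 20 = 97
byte 10: (69 XOR 6d) XOR 2f = 04 XOR 2f = 2b
byte 11: (b9 XOR eb) XOR 35 = 52 XOR 35 = 67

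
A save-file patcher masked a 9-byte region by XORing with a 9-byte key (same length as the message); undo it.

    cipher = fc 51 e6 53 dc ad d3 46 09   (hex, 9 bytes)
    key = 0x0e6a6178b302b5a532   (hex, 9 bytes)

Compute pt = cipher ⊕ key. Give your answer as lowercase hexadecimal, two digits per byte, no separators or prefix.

f23b872b6faf66e33b

252 ^  14 = 242
 81 ^ 106 =  59
230 ^  97 = 135
 83 ^ 120 =  43
220 ^ 179 = 111
173 ^   2 = 175
211 ^ 181 = 102
 70 ^ 165 = 227
  9 ^  50 =  59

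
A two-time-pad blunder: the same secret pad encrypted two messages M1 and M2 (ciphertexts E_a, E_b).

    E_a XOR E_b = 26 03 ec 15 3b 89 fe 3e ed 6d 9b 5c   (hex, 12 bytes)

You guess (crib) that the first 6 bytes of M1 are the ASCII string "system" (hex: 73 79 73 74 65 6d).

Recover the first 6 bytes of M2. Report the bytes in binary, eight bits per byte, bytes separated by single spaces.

Since E_a ⊕ E_b = M1 ⊕ M2, XORing with the guessed M1 bytes yields the corresponding M2 bytes: M2 = (E_a ⊕ E_b) ⊕ M1.
byte 0: 26 XOR 73 = 55
byte 1: 03 XOR 79 = 7a
byte 2: ec XOR 73 = 9f
byte 3: 15 XOR 74 = 61
byte 4: 3b XOR 65 = 5e
byte 5: 89 XOR 6d = e4

01010101 01111010 10011111 01100001 01011110 11100100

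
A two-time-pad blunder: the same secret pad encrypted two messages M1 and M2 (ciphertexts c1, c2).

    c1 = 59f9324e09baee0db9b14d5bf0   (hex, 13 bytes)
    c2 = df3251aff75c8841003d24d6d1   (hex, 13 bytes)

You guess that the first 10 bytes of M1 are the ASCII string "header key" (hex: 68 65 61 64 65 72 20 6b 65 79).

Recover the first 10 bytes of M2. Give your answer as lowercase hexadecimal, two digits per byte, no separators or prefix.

First, c1 ⊕ c2 = (M1 ⊕ K) ⊕ (M2 ⊕ K) = M1 ⊕ M2, so the key drops out. Then M2 = (M1 ⊕ M2) ⊕ M1 over the first 10 bytes.
byte 0: (59 ⊕ df) ⊕ 68 = 86 ⊕ 68 = ee
byte 1: (f9 ⊕ 32) ⊕ 65 = cb ⊕ 65 = ae
byte 2: (32 ⊕ 51) ⊕ 61 = 63 ⊕ 61 = 02
byte 3: (4e ⊕ af) ⊕ 64 = e1 ⊕ 64 = 85
byte 4: (09 ⊕ f7) ⊕ 65 = fe ⊕ 65 = 9b
byte 5: (ba ⊕ 5c) ⊕ 72 = e6 ⊕ 72 = 94
byte 6: (ee ⊕ 88) ⊕ 20 = 66 ⊕ 20 = 46
byte 7: (0d ⊕ 41) ⊕ 6b = 4c ⊕ 6b = 27
byte 8: (b9 ⊕ 00) ⊕ 65 = b9 ⊕ 65 = dc
byte 9: (b1 ⊕ 3d) ⊕ 79 = 8c ⊕ 79 = f5

eeae02859b944627dcf5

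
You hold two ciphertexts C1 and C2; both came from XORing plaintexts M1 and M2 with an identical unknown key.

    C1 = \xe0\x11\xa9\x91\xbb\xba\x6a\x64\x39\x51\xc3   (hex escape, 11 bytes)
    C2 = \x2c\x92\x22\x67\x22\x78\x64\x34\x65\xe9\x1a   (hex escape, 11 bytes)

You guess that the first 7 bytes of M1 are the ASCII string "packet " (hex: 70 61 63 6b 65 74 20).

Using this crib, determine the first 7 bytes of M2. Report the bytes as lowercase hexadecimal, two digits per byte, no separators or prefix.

First, C1 ⊕ C2 = (M1 ⊕ K) ⊕ (M2 ⊕ K) = M1 ⊕ M2, so the key drops out. Then M2 = (M1 ⊕ M2) ⊕ M1 over the first 7 bytes.
byte 0: (e0 XOR 2c) XOR 70 = cc XOR 70 = bc
byte 1: (11 XOR 92) XOR 61 = 83 XOR 61 = e2
byte 2: (a9 XOR 22) XOR 63 = 8b XOR 63 = e8
byte 3: (91 XOR 67) XOR 6b = f6 XOR 6b = 9d
byte 4: (bb XOR 22) XOR 65 = 99 XOR 65 = fc
byte 5: (ba XOR 78) XOR 74 = c2 XOR 74 = b6
byte 6: (6a XOR 64) XOR 20 = 0e XOR 20 = 2e

bce2e89dfcb62e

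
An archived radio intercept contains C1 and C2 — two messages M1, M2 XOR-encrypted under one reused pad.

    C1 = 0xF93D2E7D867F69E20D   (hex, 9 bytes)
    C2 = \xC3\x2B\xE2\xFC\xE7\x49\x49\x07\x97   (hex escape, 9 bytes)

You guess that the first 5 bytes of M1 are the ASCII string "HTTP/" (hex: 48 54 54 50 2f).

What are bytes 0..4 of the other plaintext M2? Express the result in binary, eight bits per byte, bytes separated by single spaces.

First, C1 ⊕ C2 = (M1 ⊕ K) ⊕ (M2 ⊕ K) = M1 ⊕ M2, so the key drops out. Then M2 = (M1 ⊕ M2) ⊕ M1 over the first 5 bytes.
byte 0: (f9 xor c3) xor 48 = 3a xor 48 = 72
byte 1: (3d xor 2b) xor 54 = 16 xor 54 = 42
byte 2: (2e xor e2) xor 54 = cc xor 54 = 98
byte 3: (7d xor fc) xor 50 = 81 xor 50 = d1
byte 4: (86 xor e7) xor 2f = 61 xor 2f = 4e

01110010 01000010 10011000 11010001 01001110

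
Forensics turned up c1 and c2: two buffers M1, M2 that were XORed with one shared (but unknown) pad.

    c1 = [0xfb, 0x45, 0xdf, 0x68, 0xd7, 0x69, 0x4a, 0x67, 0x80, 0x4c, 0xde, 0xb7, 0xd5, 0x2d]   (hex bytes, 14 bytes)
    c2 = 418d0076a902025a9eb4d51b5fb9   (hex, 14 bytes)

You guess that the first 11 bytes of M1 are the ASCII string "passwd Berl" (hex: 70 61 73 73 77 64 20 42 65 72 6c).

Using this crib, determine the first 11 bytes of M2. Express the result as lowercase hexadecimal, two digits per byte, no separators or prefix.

First, c1 ⊕ c2 = (M1 ⊕ K) ⊕ (M2 ⊕ K) = M1 ⊕ M2, so the key drops out. Then M2 = (M1 ⊕ M2) ⊕ M1 over the first 11 bytes.
byte 0: (fb XOR 41) XOR 70 = ba XOR 70 = ca
byte 1: (45 XOR 8d) XOR 61 = c8 XOR 61 = a9
byte 2: (df XOR 00) XOR 73 = df XOR 73 = ac
byte 3: (68 XOR 76) XOR 73 = 1e XOR 73 = 6d
byte 4: (d7 XOR a9) XOR 77 = 7e XOR 77 = 09
byte 5: (69 XOR 02) XOR 64 = 6b XOR 64 = 0f
byte 6: (4a XOR 02) XOR 20 = 48 XOR 20 = 68
byte 7: (67 XOR 5a) XOR 42 = 3d XOR 42 = 7f
byte 8: (80 XOR 9e) XOR 65 = 1e XOR 65 = 7b
byte 9: (4c XOR b4) XOR 72 = f8 XOR 72 = 8a
byte 10: (de XOR d5) XOR 6c = 0b XOR 6c = 67

caa9ac6d090f687f7b8a67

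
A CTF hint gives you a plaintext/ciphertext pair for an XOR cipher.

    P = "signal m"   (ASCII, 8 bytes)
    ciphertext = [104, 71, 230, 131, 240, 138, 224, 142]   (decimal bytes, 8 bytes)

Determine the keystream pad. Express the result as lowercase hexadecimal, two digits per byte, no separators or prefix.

Since ciphertext = P ⊕ pad, XORing both sides with P gives pad = P ⊕ ciphertext.
byte 0: 115 xor 104 =  27
byte 1: 105 xor  71 =  46
byte 2: 103 xor 230 = 129
byte 3: 110 xor 131 = 237
byte 4:  97 xor 240 = 145
byte 5: 108 xor 138 = 230
byte 6:  32 xor 224 = 192
byte 7: 109 xor 142 = 227

1b2e81ed91e6c0e3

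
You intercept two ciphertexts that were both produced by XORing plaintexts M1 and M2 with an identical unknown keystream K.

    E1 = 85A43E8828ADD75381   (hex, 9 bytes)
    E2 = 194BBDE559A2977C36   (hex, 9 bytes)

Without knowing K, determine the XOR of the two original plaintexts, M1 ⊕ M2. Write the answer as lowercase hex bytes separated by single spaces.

E1 ⊕ E2 = (M1 ⊕ K) ⊕ (M2 ⊕ K) = M1 ⊕ M2 — the shared key cancels under XOR.
85 ⊕ 19 = 9c
a4 ⊕ 4b = ef
3e ⊕ bd = 83
88 ⊕ e5 = 6d
28 ⊕ 59 = 71
ad ⊕ a2 = 0f
d7 ⊕ 97 = 40
53 ⊕ 7c = 2f
81 ⊕ 36 = b7

9c ef 83 6d 71 0f 40 2f b7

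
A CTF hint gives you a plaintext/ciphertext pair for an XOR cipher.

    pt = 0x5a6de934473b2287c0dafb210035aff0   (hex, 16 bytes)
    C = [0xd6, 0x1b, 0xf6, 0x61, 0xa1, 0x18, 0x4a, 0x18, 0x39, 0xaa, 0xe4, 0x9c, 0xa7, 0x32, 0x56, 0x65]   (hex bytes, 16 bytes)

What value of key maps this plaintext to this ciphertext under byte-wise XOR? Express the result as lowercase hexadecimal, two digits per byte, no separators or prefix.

8c761f55e623689ff9701fbda707f995

Since C = pt ⊕ key, XORing both sides with pt gives key = pt ⊕ C.
byte 0: 5a ^ d6 = 8c
byte 1: 6d ^ 1b = 76
byte 2: e9 ^ f6 = 1f
byte 3: 34 ^ 61 = 55
byte 4: 47 ^ a1 = e6
byte 5: 3b ^ 18 = 23
byte 6: 22 ^ 4a = 68
byte 7: 87 ^ 18 = 9f
byte 8: c0 ^ 39 = f9
byte 9: da ^ aa = 70
byte 10: fb ^ e4 = 1f
byte 11: 21 ^ 9c = bd
byte 12: 00 ^ a7 = a7
byte 13: 35 ^ 32 = 07
byte 14: af ^ 56 = f9
byte 15: f0 ^ 65 = 95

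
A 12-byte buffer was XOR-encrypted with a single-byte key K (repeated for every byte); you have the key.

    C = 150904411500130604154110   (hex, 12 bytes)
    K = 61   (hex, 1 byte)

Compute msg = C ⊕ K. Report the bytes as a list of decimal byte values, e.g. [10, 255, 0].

[116, 104, 101, 32, 116, 97, 114, 103, 101, 116, 32, 113]

The 1-byte key repeats, so the effective keystream is 61 61 61 61 61 61 61 61 61 61 61 61.
byte 0:  21 xor  97 = 116
byte 1:   9 xor  97 = 104
byte 2:   4 xor  97 = 101
byte 3:  65 xor  97 =  32
byte 4:  21 xor  97 = 116
byte 5:   0 xor  97 =  97
byte 6:  19 xor  97 = 114
byte 7:   6 xor  97 = 103
byte 8:   4 xor  97 = 101
byte 9:  21 xor  97 = 116
byte 10:  65 xor  97 =  32
byte 11:  16 xor  97 = 113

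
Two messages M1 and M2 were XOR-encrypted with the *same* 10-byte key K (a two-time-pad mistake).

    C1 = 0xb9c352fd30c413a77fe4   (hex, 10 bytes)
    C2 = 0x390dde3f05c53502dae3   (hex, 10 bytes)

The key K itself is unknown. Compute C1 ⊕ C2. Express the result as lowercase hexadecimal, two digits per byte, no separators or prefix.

C1 ⊕ C2 = (M1 ⊕ K) ⊕ (M2 ⊕ K) = M1 ⊕ M2 — the shared key cancels under XOR.
b9 xor 39 = 80
c3 xor 0d = ce
52 xor de = 8c
fd xor 3f = c2
30 xor 05 = 35
c4 xor c5 = 01
13 xor 35 = 26
a7 xor 02 = a5
7f xor da = a5
e4 xor e3 = 07

80ce8cc2350126a5a507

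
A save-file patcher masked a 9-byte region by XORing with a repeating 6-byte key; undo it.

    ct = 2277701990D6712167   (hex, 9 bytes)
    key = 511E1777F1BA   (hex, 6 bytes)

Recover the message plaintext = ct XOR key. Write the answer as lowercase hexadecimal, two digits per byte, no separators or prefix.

The 6-byte key repeats, so the effective keystream is 51 1e 17 77 f1 ba 51 1e 17.
byte 0:  34 ^  81 = 115
byte 1: 119 ^  30 = 105
byte 2: 112 ^  23 = 103
byte 3:  25 ^ 119 = 110
byte 4: 144 ^ 241 =  97
byte 5: 214 ^ 186 = 108
byte 6: 113 ^  81 =  32
byte 7:  33 ^  30 =  63
byte 8: 103 ^  23 = 112

7369676e616c203f70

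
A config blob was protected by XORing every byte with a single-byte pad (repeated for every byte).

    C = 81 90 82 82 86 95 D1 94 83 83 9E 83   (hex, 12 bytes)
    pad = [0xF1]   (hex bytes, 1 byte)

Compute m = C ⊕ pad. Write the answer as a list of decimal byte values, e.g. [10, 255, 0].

The 1-byte key repeats, so the effective keystream is f1 f1 f1 f1 f1 f1 f1 f1 f1 f1 f1 f1.
byte 0: 129 ⊕ 241 = 112
byte 1: 144 ⊕ 241 =  97
byte 2: 130 ⊕ 241 = 115
byte 3: 130 ⊕ 241 = 115
byte 4: 134 ⊕ 241 = 119
byte 5: 149 ⊕ 241 = 100
byte 6: 209 ⊕ 241 =  32
byte 7: 148 ⊕ 241 = 101
byte 8: 131 ⊕ 241 = 114
byte 9: 131 ⊕ 241 = 114
byte 10: 158 ⊕ 241 = 111
byte 11: 131 ⊕ 241 = 114

[112, 97, 115, 115, 119, 100, 32, 101, 114, 114, 111, 114]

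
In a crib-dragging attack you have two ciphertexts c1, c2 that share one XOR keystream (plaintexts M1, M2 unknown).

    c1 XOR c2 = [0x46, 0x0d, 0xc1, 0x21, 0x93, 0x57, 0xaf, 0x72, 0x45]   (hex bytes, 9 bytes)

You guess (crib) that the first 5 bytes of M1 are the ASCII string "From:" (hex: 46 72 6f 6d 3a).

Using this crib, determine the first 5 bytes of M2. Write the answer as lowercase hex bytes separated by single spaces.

00 7f ae 4c a9

Since c1 ⊕ c2 = M1 ⊕ M2, XORing with the guessed M1 bytes yields the corresponding M2 bytes: M2 = (c1 ⊕ c2) ⊕ M1.
 70 xor  70 =   0
 13 xor 114 = 127
193 xor 111 = 174
 33 xor 109 =  76
147 xor  58 = 169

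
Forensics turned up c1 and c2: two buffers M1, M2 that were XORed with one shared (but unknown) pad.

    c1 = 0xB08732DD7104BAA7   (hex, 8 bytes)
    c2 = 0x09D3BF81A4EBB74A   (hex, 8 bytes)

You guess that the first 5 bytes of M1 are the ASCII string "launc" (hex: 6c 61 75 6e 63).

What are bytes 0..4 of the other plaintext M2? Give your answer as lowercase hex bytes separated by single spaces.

d5 35 f8 32 b6

First, c1 ⊕ c2 = (M1 ⊕ K) ⊕ (M2 ⊕ K) = M1 ⊕ M2, so the key drops out. Then M2 = (M1 ⊕ M2) ⊕ M1 over the first 5 bytes.
byte 0: (b0 ⊕ 09) ⊕ 6c = b9 ⊕ 6c = d5
byte 1: (87 ⊕ d3) ⊕ 61 = 54 ⊕ 61 = 35
byte 2: (32 ⊕ bf) ⊕ 75 = 8d ⊕ 75 = f8
byte 3: (dd ⊕ 81) ⊕ 6e = 5c ⊕ 6e = 32
byte 4: (71 ⊕ a4) ⊕ 63 = d5 ⊕ 63 = b6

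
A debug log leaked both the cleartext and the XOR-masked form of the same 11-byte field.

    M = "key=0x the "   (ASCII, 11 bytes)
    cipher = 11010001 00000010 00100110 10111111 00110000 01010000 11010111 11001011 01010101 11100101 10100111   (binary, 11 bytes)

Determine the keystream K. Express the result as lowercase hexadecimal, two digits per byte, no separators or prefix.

Since cipher = M ⊕ K, XORing both sides with M gives K = M ⊕ cipher.
byte 0: 6b XOR d1 = ba
byte 1: 65 XOR 02 = 67
byte 2: 79 XOR 26 = 5f
byte 3: 3d XOR bf = 82
byte 4: 30 XOR 30 = 00
byte 5: 78 XOR 50 = 28
byte 6: 20 XOR d7 = f7
byte 7: 74 XOR cb = bf
byte 8: 68 XOR 55 = 3d
byte 9: 65 XOR e5 = 80
byte 10: 20 XOR a7 = 87

ba675f820028f7bf3d8087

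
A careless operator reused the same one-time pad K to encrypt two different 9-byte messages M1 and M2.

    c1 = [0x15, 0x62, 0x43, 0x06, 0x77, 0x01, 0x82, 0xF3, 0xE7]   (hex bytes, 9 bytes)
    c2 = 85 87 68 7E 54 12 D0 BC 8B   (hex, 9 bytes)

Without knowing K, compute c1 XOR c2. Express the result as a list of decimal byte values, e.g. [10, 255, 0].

[144, 229, 43, 120, 35, 19, 82, 79, 108]

c1 ⊕ c2 = (M1 ⊕ K) ⊕ (M2 ⊕ K) = M1 ⊕ M2 — the shared key cancels under XOR.
byte 0:  21 ^ 133 = 144
byte 1:  98 ^ 135 = 229
byte 2:  67 ^ 104 =  43
byte 3:   6 ^ 126 = 120
byte 4: 119 ^  84 =  35
byte 5:   1 ^  18 =  19
byte 6: 130 ^ 208 =  82
byte 7: 243 ^ 188 =  79
byte 8: 231 ^ 139 = 108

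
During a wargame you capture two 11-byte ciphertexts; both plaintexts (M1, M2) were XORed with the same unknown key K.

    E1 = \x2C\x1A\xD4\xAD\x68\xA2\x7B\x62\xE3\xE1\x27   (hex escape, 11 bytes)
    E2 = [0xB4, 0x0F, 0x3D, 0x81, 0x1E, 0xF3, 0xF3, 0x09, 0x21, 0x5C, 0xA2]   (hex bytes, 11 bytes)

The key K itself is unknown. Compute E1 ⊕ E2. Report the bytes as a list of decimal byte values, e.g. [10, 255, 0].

E1 ⊕ E2 = (M1 ⊕ K) ⊕ (M2 ⊕ K) = M1 ⊕ M2 — the shared key cancels under XOR.
2c XOR b4 = 98
1a XOR 0f = 15
d4 XOR 3d = e9
ad XOR 81 = 2c
68 XOR 1e = 76
a2 XOR f3 = 51
7b XOR f3 = 88
62 XOR 09 = 6b
e3 XOR 21 = c2
e1 XOR 5c = bd
27 XOR a2 = 85

[152, 21, 233, 44, 118, 81, 136, 107, 194, 189, 133]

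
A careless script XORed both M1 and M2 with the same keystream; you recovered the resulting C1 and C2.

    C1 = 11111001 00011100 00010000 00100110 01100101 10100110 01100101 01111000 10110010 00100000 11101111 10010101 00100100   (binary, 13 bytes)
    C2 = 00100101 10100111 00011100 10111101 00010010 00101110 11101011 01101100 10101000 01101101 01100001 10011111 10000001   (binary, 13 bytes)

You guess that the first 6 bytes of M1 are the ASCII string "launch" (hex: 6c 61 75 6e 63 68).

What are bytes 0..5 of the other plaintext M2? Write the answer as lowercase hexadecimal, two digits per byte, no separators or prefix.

First, C1 ⊕ C2 = (M1 ⊕ K) ⊕ (M2 ⊕ K) = M1 ⊕ M2, so the key drops out. Then M2 = (M1 ⊕ M2) ⊕ M1 over the first 6 bytes.
byte 0: (f9 ^ 25) ^ 6c = dc ^ 6c = b0
byte 1: (1c ^ a7) ^ 61 = bb ^ 61 = da
byte 2: (10 ^ 1c) ^ 75 = 0c ^ 75 = 79
byte 3: (26 ^ bd) ^ 6e = 9b ^ 6e = f5
byte 4: (65 ^ 12) ^ 63 = 77 ^ 63 = 14
byte 5: (a6 ^ 2e) ^ 68 = 88 ^ 68 = e0

b0da79f514e0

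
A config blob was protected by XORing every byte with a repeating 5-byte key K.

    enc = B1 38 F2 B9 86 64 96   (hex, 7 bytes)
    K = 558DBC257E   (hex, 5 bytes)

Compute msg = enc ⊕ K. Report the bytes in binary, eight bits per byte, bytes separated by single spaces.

The 5-byte key repeats, so the effective keystream is 55 8d bc 25 7e 55 8d.
byte 0: b1 XOR 55 = e4
byte 1: 38 XOR 8d = b5
byte 2: f2 XOR bc = 4e
byte 3: b9 XOR 25 = 9c
byte 4: 86 XOR 7e = f8
byte 5: 64 XOR 55 = 31
byte 6: 96 XOR 8d = 1b

11100100 10110101 01001110 10011100 11111000 00110001 00011011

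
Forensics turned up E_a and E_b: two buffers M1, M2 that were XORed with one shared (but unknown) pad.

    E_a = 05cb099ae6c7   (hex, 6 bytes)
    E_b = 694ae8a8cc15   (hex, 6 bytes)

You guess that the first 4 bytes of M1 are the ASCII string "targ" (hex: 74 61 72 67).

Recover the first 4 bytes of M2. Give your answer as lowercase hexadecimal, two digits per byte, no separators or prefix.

First, E_a ⊕ E_b = (M1 ⊕ K) ⊕ (M2 ⊕ K) = M1 ⊕ M2, so the key drops out. Then M2 = (M1 ⊕ M2) ⊕ M1 over the first 4 bytes.
byte 0: (05 xor 69) xor 74 = 6c xor 74 = 18
byte 1: (cb xor 4a) xor 61 = 81 xor 61 = e0
byte 2: (09 xor e8) xor 72 = e1 xor 72 = 93
byte 3: (9a xor a8) xor 67 = 32 xor 67 = 55

18e09355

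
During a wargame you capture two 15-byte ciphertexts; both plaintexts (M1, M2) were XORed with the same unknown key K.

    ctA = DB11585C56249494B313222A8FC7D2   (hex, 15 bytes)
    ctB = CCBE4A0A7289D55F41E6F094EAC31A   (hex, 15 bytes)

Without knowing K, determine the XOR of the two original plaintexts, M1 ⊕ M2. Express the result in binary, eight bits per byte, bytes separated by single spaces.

ctA ⊕ ctB = (M1 ⊕ K) ⊕ (M2 ⊕ K) = M1 ⊕ M2 — the shared key cancels under XOR.
219 ⊕ 204 =  23
 17 ⊕ 190 = 175
 88 ⊕  74 =  18
 92 ⊕  10 =  86
 86 ⊕ 114 =  36
 36 ⊕ 137 = 173
148 ⊕ 213 =  65
148 ⊕  95 = 203
179 ⊕  65 = 242
 19 ⊕ 230 = 245
 34 ⊕ 240 = 210
 42 ⊕ 148 = 190
143 ⊕ 234 = 101
199 ⊕ 195 =   4
210 ⊕  26 = 200

00010111 10101111 00010010 01010110 00100100 10101101 01000001 11001011 11110010 11110101 11010010 10111110 01100101 00000100 11001000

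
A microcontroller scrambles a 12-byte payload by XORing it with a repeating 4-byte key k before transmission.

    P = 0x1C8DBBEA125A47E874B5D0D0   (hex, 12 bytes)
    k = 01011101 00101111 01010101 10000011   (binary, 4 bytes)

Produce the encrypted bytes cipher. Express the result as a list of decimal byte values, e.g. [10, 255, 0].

The 4-byte key repeats, so the effective keystream is 5d 2f 55 83 5d 2f 55 83 5d 2f 55 83.
byte 0: 1c xor 5d = 41
byte 1: 8d xor 2f = a2
byte 2: bb xor 55 = ee
byte 3: ea xor 83 = 69
byte 4: 12 xor 5d = 4f
byte 5: 5a xor 2f = 75
byte 6: 47 xor 55 = 12
byte 7: e8 xor 83 = 6b
byte 8: 74 xor 5d = 29
byte 9: b5 xor 2f = 9a
byte 10: d0 xor 55 = 85
byte 11: d0 xor 83 = 53

[65, 162, 238, 105, 79, 117, 18, 107, 41, 154, 133, 83]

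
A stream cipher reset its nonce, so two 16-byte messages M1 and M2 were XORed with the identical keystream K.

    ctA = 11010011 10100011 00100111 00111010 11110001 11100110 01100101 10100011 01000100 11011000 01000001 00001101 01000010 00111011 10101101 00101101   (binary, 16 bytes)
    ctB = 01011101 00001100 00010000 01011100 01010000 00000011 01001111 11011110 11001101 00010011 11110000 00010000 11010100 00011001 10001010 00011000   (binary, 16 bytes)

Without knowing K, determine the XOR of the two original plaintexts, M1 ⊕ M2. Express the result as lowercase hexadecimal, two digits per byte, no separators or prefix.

8eaf3766a1e52a7d89cbb11d96222735

ctA ⊕ ctB = (M1 ⊕ K) ⊕ (M2 ⊕ K) = M1 ⊕ M2 — the shared key cancels under XOR.
d3 ⊕ 5d = 8e
a3 ⊕ 0c = af
27 ⊕ 10 = 37
3a ⊕ 5c = 66
f1 ⊕ 50 = a1
e6 ⊕ 03 = e5
65 ⊕ 4f = 2a
a3 ⊕ de = 7d
44 ⊕ cd = 89
d8 ⊕ 13 = cb
41 ⊕ f0 = b1
0d ⊕ 10 = 1d
42 ⊕ d4 = 96
3b ⊕ 19 = 22
ad ⊕ 8a = 27
2d ⊕ 18 = 35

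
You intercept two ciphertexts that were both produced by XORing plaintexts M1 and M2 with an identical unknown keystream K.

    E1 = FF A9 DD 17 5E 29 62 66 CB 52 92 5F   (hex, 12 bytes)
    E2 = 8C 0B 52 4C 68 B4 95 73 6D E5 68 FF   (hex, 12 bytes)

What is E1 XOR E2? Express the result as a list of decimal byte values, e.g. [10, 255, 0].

E1 ⊕ E2 = (M1 ⊕ K) ⊕ (M2 ⊕ K) = M1 ⊕ M2 — the shared key cancels under XOR.
byte 0: ff ⊕ 8c = 73
byte 1: a9 ⊕ 0b = a2
byte 2: dd ⊕ 52 = 8f
byte 3: 17 ⊕ 4c = 5b
byte 4: 5e ⊕ 68 = 36
byte 5: 29 ⊕ b4 = 9d
byte 6: 62 ⊕ 95 = f7
byte 7: 66 ⊕ 73 = 15
byte 8: cb ⊕ 6d = a6
byte 9: 52 ⊕ e5 = b7
byte 10: 92 ⊕ 68 = fa
byte 11: 5f ⊕ ff = a0

[115, 162, 143, 91, 54, 157, 247, 21, 166, 183, 250, 160]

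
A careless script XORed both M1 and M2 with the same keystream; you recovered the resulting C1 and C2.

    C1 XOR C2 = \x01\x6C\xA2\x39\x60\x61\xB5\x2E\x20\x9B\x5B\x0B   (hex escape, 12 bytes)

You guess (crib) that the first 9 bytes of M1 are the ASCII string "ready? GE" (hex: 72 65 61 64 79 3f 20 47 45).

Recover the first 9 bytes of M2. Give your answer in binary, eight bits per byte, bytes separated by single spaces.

Since C1 ⊕ C2 = M1 ⊕ M2, XORing with the guessed M1 bytes yields the corresponding M2 bytes: M2 = (C1 ⊕ C2) ⊕ M1.
01 XOR 72 = 73
6c XOR 65 = 09
a2 XOR 61 = c3
39 XOR 64 = 5d
60 XOR 79 = 19
61 XOR 3f = 5e
b5 XOR 20 = 95
2e XOR 47 = 69
20 XOR 45 = 65

01110011 00001001 11000011 01011101 00011001 01011110 10010101 01101001 01100101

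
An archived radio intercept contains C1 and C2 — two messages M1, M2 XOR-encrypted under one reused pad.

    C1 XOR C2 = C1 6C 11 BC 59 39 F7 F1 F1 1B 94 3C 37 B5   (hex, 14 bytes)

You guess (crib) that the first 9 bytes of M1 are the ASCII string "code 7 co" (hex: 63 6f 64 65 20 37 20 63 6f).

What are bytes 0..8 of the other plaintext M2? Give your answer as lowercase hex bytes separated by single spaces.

Since C1 ⊕ C2 = M1 ⊕ M2, XORing with the guessed M1 bytes yields the corresponding M2 bytes: M2 = (C1 ⊕ C2) ⊕ M1.
byte 0: c1 XOR 63 = a2
byte 1: 6c XOR 6f = 03
byte 2: 11 XOR 64 = 75
byte 3: bc XOR 65 = d9
byte 4: 59 XOR 20 = 79
byte 5: 39 XOR 37 = 0e
byte 6: f7 XOR 20 = d7
byte 7: f1 XOR 63 = 92
byte 8: f1 XOR 6f = 9e

a2 03 75 d9 79 0e d7 92 9e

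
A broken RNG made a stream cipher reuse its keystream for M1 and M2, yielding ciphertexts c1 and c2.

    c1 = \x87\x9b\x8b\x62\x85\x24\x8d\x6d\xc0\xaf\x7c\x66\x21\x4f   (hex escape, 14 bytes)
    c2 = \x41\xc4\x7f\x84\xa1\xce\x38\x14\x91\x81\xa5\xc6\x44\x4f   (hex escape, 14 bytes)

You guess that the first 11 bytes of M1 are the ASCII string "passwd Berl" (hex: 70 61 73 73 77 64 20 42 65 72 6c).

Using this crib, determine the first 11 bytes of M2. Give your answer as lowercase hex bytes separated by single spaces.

First, c1 ⊕ c2 = (M1 ⊕ K) ⊕ (M2 ⊕ K) = M1 ⊕ M2, so the key drops out. Then M2 = (M1 ⊕ M2) ⊕ M1 over the first 11 bytes.
byte 0: (87 ⊕ 41) ⊕ 70 = c6 ⊕ 70 = b6
byte 1: (9b ⊕ c4) ⊕ 61 = 5f ⊕ 61 = 3e
byte 2: (8b ⊕ 7f) ⊕ 73 = f4 ⊕ 73 = 87
byte 3: (62 ⊕ 84) ⊕ 73 = e6 ⊕ 73 = 95
byte 4: (85 ⊕ a1) ⊕ 77 = 24 ⊕ 77 = 53
byte 5: (24 ⊕ ce) ⊕ 64 = ea ⊕ 64 = 8e
byte 6: (8d ⊕ 38) ⊕ 20 = b5 ⊕ 20 = 95
byte 7: (6d ⊕ 14) ⊕ 42 = 79 ⊕ 42 = 3b
byte 8: (c0 ⊕ 91) ⊕ 65 = 51 ⊕ 65 = 34
byte 9: (af ⊕ 81) ⊕ 72 = 2e ⊕ 72 = 5c
byte 10: (7c ⊕ a5) ⊕ 6c = d9 ⊕ 6c = b5

b6 3e 87 95 53 8e 95 3b 34 5c b5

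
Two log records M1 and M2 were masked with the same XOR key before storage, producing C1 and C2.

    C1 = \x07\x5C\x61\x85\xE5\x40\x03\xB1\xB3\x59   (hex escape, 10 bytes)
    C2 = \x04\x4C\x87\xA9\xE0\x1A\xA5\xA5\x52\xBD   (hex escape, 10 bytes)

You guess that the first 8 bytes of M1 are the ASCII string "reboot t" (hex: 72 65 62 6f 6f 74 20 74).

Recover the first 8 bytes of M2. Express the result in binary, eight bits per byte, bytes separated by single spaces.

01110001 01110101 10000100 01000011 01101010 00101110 10000110 01100000

First, C1 ⊕ C2 = (M1 ⊕ K) ⊕ (M2 ⊕ K) = M1 ⊕ M2, so the key drops out. Then M2 = (M1 ⊕ M2) ⊕ M1 over the first 8 bytes.
byte 0: (07 ^ 04) ^ 72 = 03 ^ 72 = 71
byte 1: (5c ^ 4c) ^ 65 = 10 ^ 65 = 75
byte 2: (61 ^ 87) ^ 62 = e6 ^ 62 = 84
byte 3: (85 ^ a9) ^ 6f = 2c ^ 6f = 43
byte 4: (e5 ^ e0) ^ 6f = 05 ^ 6f = 6a
byte 5: (40 ^ 1a) ^ 74 = 5a ^ 74 = 2e
byte 6: (03 ^ a5) ^ 20 = a6 ^ 20 = 86
byte 7: (b1 ^ a5) ^ 74 = 14 ^ 74 = 60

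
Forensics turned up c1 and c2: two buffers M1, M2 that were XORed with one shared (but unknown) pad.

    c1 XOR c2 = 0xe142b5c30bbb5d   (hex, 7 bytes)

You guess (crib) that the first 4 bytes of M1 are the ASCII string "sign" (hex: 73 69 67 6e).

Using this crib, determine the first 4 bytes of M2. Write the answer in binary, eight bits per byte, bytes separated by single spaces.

Since c1 ⊕ c2 = M1 ⊕ M2, XORing with the guessed M1 bytes yields the corresponding M2 bytes: M2 = (c1 ⊕ c2) ⊕ M1.
e1 ^ 73 = 92
42 ^ 69 = 2b
b5 ^ 67 = d2
c3 ^ 6e = ad

10010010 00101011 11010010 10101101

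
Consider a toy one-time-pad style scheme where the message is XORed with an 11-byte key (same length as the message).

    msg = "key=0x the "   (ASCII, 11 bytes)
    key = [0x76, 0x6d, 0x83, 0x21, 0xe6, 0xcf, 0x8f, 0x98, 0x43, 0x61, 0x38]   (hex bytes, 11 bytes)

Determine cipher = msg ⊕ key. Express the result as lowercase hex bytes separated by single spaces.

1d 08 fa 1c d6 b7 af ec 2b 04 18

107 ^ 118 =  29
101 ^ 109 =   8
121 ^ 131 = 250
 61 ^  33 =  28
 48 ^ 230 = 214
120 ^ 207 = 183
 32 ^ 143 = 175
116 ^ 152 = 236
104 ^  67 =  43
101 ^  97 =   4
 32 ^  56 =  24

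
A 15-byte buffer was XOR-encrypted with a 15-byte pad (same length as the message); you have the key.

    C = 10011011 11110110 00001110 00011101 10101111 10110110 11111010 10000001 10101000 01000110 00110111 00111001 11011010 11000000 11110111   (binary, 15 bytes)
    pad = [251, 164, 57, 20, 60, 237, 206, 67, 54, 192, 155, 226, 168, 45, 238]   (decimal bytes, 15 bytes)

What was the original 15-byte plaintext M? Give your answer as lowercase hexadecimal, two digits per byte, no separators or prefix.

60523709935b34c29e86acdb72ed19

9b ⊕ fb = 60
f6 ⊕ a4 = 52
0e ⊕ 39 = 37
1d ⊕ 14 = 09
af ⊕ 3c = 93
b6 ⊕ ed = 5b
fa ⊕ ce = 34
81 ⊕ 43 = c2
a8 ⊕ 36 = 9e
46 ⊕ c0 = 86
37 ⊕ 9b = ac
39 ⊕ e2 = db
da ⊕ a8 = 72
c0 ⊕ 2d = ed
f7 ⊕ ee = 19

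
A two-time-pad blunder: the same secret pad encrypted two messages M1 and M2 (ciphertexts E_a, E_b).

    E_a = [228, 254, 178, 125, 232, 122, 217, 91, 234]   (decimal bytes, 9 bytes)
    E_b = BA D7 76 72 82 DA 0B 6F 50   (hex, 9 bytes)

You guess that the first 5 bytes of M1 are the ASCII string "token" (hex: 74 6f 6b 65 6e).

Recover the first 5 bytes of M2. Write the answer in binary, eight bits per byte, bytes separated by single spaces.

First, E_a ⊕ E_b = (M1 ⊕ K) ⊕ (M2 ⊕ K) = M1 ⊕ M2, so the key drops out. Then M2 = (M1 ⊕ M2) ⊕ M1 over the first 5 bytes.
byte 0: (e4 ⊕ ba) ⊕ 74 = 5e ⊕ 74 = 2a
byte 1: (fe ⊕ d7) ⊕ 6f = 29 ⊕ 6f = 46
byte 2: (b2 ⊕ 76) ⊕ 6b = c4 ⊕ 6b = af
byte 3: (7d ⊕ 72) ⊕ 65 = 0f ⊕ 65 = 6a
byte 4: (e8 ⊕ 82) ⊕ 6e = 6a ⊕ 6e = 04

00101010 01000110 10101111 01101010 00000100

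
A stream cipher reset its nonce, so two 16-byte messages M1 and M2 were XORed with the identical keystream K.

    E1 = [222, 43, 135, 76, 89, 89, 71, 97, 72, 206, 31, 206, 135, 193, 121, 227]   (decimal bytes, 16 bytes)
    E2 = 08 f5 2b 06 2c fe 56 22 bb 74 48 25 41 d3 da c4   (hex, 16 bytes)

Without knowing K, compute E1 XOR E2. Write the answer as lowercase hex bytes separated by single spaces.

E1 ⊕ E2 = (M1 ⊕ K) ⊕ (M2 ⊕ K) = M1 ⊕ M2 — the shared key cancels under XOR.
222 ^   8 = 214
 43 ^ 245 = 222
135 ^  43 = 172
 76 ^   6 =  74
 89 ^  44 = 117
 89 ^ 254 = 167
 71 ^  86 =  17
 97 ^  34 =  67
 72 ^ 187 = 243
206 ^ 116 = 186
 31 ^  72 =  87
206 ^  37 = 235
135 ^  65 = 198
193 ^ 211 =  18
121 ^ 218 = 163
227 ^ 196 =  39

d6 de ac 4a 75 a7 11 43 f3 ba 57 eb c6 12 a3 27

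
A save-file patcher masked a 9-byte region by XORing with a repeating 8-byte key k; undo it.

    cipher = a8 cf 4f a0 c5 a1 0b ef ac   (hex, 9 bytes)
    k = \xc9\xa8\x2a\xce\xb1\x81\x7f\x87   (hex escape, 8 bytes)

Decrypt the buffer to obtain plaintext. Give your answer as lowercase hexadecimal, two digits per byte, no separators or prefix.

6167656e7420746865

The 8-byte key repeats, so the effective keystream is c9 a8 2a ce b1 81 7f 87 c9.
byte 0: a8 ^ c9 = 61
byte 1: cf ^ a8 = 67
byte 2: 4f ^ 2a = 65
byte 3: a0 ^ ce = 6e
byte 4: c5 ^ b1 = 74
byte 5: a1 ^ 81 = 20
byte 6: 0b ^ 7f = 74
byte 7: ef ^ 87 = 68
byte 8: ac ^ c9 = 65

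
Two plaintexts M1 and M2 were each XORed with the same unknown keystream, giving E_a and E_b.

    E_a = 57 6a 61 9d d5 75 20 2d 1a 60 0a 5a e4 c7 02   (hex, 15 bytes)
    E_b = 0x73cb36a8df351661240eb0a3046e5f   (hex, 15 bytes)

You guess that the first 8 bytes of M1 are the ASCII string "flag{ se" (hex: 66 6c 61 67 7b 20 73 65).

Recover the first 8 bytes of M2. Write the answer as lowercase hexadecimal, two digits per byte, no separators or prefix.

First, E_a ⊕ E_b = (M1 ⊕ K) ⊕ (M2 ⊕ K) = M1 ⊕ M2, so the key drops out. Then M2 = (M1 ⊕ M2) ⊕ M1 over the first 8 bytes.
byte 0: (57 xor 73) xor 66 = 24 xor 66 = 42
byte 1: (6a xor cb) xor 6c = a1 xor 6c = cd
byte 2: (61 xor 36) xor 61 = 57 xor 61 = 36
byte 3: (9d xor a8) xor 67 = 35 xor 67 = 52
byte 4: (d5 xor df) xor 7b = 0a xor 7b = 71
byte 5: (75 xor 35) xor 20 = 40 xor 20 = 60
byte 6: (20 xor 16) xor 73 = 36 xor 73 = 45
byte 7: (2d xor 61) xor 65 = 4c xor 65 = 29

42cd365271604529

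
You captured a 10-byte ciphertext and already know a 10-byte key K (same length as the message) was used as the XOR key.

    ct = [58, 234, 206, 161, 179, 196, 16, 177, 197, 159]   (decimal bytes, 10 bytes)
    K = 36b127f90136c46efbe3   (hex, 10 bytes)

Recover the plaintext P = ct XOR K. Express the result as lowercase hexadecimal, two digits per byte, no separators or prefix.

0c5be958b2f2d4df3e7c

XOR is its own inverse, so applying the key byte-wise gives the result directly.
3a ^ 36 = 0c
ea ^ b1 = 5b
ce ^ 27 = e9
a1 ^ f9 = 58
b3 ^ 01 = b2
c4 ^ 36 = f2
10 ^ c4 = d4
b1 ^ 6e = df
c5 ^ fb = 3e
9f ^ e3 = 7c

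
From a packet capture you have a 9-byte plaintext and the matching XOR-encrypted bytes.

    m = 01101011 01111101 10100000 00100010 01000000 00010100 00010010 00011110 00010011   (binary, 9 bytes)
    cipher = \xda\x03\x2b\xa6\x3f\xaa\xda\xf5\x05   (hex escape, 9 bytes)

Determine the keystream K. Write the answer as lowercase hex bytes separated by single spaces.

b1 7e 8b 84 7f be c8 eb 16

Since cipher = m ⊕ K, XORing both sides with m gives K = m ⊕ cipher.
byte 0: 01101011 XOR 11011010 = 10110001
byte 1: 01111101 XOR 00000011 = 01111110
byte 2: 10100000 XOR 00101011 = 10001011
byte 3: 00100010 XOR 10100110 = 10000100
byte 4: 01000000 XOR 00111111 = 01111111
byte 5: 00010100 XOR 10101010 = 10111110
byte 6: 00010010 XOR 11011010 = 11001000
byte 7: 00011110 XOR 11110101 = 11101011
byte 8: 00010011 XOR 00000101 = 00010110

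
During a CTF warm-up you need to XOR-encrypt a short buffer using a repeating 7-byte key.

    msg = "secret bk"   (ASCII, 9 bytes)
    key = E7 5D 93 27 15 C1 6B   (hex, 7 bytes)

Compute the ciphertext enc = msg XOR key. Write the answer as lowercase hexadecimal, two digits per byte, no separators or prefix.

9438f05570b54b8536

The 7-byte key repeats, so the effective keystream is e7 5d 93 27 15 c1 6b e7 5d.
byte 0: 01110011 xor 11100111 = 10010100
byte 1: 01100101 xor 01011101 = 00111000
byte 2: 01100011 xor 10010011 = 11110000
byte 3: 01110010 xor 00100111 = 01010101
byte 4: 01100101 xor 00010101 = 01110000
byte 5: 01110100 xor 11000001 = 10110101
byte 6: 00100000 xor 01101011 = 01001011
byte 7: 01100010 xor 11100111 = 10000101
byte 8: 01101011 xor 01011101 = 00110110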